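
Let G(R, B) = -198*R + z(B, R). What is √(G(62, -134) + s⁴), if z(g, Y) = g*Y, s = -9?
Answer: I*√14023 ≈ 118.42*I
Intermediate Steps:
z(g, Y) = Y*g
G(R, B) = -198*R + B*R (G(R, B) = -198*R + R*B = -198*R + B*R)
√(G(62, -134) + s⁴) = √(62*(-198 - 134) + (-9)⁴) = √(62*(-332) + 6561) = √(-20584 + 6561) = √(-14023) = I*√14023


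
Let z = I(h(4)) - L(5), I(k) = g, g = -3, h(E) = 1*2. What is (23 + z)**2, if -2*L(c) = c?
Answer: 2025/4 ≈ 506.25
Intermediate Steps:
h(E) = 2
L(c) = -c/2
I(k) = -3
z = -1/2 (z = -3 - (-1)*5/2 = -3 - 1*(-5/2) = -3 + 5/2 = -1/2 ≈ -0.50000)
(23 + z)**2 = (23 - 1/2)**2 = (45/2)**2 = 2025/4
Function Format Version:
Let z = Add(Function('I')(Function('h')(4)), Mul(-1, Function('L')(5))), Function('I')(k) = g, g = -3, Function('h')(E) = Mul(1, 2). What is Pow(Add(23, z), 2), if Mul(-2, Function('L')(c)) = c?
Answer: Rational(2025, 4) ≈ 506.25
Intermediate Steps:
Function('h')(E) = 2
Function('L')(c) = Mul(Rational(-1, 2), c)
Function('I')(k) = -3
z = Rational(-1, 2) (z = Add(-3, Mul(-1, Mul(Rational(-1, 2), 5))) = Add(-3, Mul(-1, Rational(-5, 2))) = Add(-3, Rational(5, 2)) = Rational(-1, 2) ≈ -0.50000)
Pow(Add(23, z), 2) = Pow(Add(23, Rational(-1, 2)), 2) = Pow(Rational(45, 2), 2) = Rational(2025, 4)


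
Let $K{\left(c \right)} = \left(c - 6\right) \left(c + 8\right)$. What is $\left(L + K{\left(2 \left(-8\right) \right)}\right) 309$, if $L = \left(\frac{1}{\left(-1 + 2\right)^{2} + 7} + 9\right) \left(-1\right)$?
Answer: $\frac{412515}{8} \approx 51564.0$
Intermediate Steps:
$K{\left(c \right)} = \left(-6 + c\right) \left(8 + c\right)$
$L = - \frac{73}{8}$ ($L = \left(\frac{1}{1^{2} + 7} + 9\right) \left(-1\right) = \left(\frac{1}{1 + 7} + 9\right) \left(-1\right) = \left(\frac{1}{8} + 9\right) \left(-1\right) = \frac{73}{8} \left(-1\right) = - \frac{73}{8} \approx -9.125$)
$\left(L + K{\left(2 \left(-8\right) \right)}\right) 309 = \left(- \frac{73}{8} + \left(-48 + \left(2 \left(-8\right)\right)^{2} + 2 \cdot 2 \left(-8\right)\right)\right) 309 = \left(- \frac{73}{8} + \left(-48 + \left(-16\right)^{2} + 2 \left(-16\right)\right)\right) 309 = \left(- \frac{73}{8} - -176\right) 309 = \left(- \frac{73}{8} + 176\right) 309 = \frac{1335}{8} \cdot 309 = \frac{412515}{8}$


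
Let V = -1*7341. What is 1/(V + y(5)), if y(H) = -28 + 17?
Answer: -1/7352 ≈ -0.00013602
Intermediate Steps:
y(H) = -11
V = -7341
1/(V + y(5)) = 1/(-7341 - 11) = 1/(-7352) = -1/7352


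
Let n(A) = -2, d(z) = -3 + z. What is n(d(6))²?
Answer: 4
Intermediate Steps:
n(d(6))² = (-2)² = 4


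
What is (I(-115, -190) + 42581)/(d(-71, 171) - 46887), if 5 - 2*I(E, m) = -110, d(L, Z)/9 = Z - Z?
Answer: -85277/93774 ≈ -0.90939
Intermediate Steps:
d(L, Z) = 0 (d(L, Z) = 9*(Z - Z) = 9*0 = 0)
I(E, m) = 115/2 (I(E, m) = 5/2 - ½*(-110) = 5/2 + 55 = 115/2)
(I(-115, -190) + 42581)/(d(-71, 171) - 46887) = (115/2 + 42581)/(0 - 46887) = (85277/2)/(-46887) = (85277/2)*(-1/46887) = -85277/93774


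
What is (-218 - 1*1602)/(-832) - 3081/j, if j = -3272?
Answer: 20477/6544 ≈ 3.1291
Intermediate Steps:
(-218 - 1*1602)/(-832) - 3081/j = (-218 - 1*1602)/(-832) - 3081/(-3272) = (-218 - 1602)*(-1/832) - 3081*(-1/3272) = -1820*(-1/832) + 3081/3272 = 35/16 + 3081/3272 = 20477/6544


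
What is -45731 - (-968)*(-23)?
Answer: -67995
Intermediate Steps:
-45731 - (-968)*(-23) = -45731 - 1*22264 = -45731 - 22264 = -67995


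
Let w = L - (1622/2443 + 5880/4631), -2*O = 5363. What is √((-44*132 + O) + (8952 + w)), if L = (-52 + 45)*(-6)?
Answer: √257305992441673098/22627066 ≈ 22.418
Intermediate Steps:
O = -5363/2 (O = -½*5363 = -5363/2 ≈ -2681.5)
L = 42 (L = -7*(-6) = 42)
w = 453292064/11313533 (w = 42 - (1622/2443 + 5880/4631) = 42 - 1*21876322/11313533 = 42 - 21876322/11313533 = 453292064/11313533 ≈ 40.066)
√((-44*132 + O) + (8952 + w)) = √((-44*132 - 5363/2) + (8952 + 453292064/11313533)) = √((-5808 - 5363/2) + 101732039480/11313533) = √(-16979/2 + 101732039480/11313533) = √(11371602153/22627066) = √257305992441673098/22627066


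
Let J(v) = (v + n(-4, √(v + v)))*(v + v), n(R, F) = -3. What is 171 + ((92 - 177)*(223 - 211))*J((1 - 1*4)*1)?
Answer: -36549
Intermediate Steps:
J(v) = 2*v*(-3 + v) (J(v) = (v - 3)*(v + v) = (-3 + v)*(2*v) = 2*v*(-3 + v))
171 + ((92 - 177)*(223 - 211))*J((1 - 1*4)*1) = 171 + ((92 - 177)*(223 - 211))*(2*((1 - 1*4)*1)*(-3 + (1 - 1*4)*1)) = 171 + (-85*12)*(2*((1 - 4)*1)*(-3 + (1 - 4)*1)) = 171 - 2040*(-3*1)*(-3 - 3*1) = 171 - 2040*(-3)*(-3 - 3) = 171 - 2040*(-3)*(-6) = 171 - 1020*36 = 171 - 36720 = -36549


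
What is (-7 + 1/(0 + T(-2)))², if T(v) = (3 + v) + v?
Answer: 64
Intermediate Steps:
T(v) = 3 + 2*v
(-7 + 1/(0 + T(-2)))² = (-7 + 1/(0 + (3 + 2*(-2))))² = (-7 + 1/(0 + (3 - 4)))² = (-7 + 1/(0 - 1))² = (-7 + 1/(-1))² = (-7 - 1)² = (-8)² = 64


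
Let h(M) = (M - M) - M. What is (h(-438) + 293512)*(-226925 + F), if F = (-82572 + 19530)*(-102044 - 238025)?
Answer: 6301818553913350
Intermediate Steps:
h(M) = -M (h(M) = 0 - M = -M)
F = 21438629898 (F = -63042*(-340069) = 21438629898)
(h(-438) + 293512)*(-226925 + F) = (-1*(-438) + 293512)*(-226925 + 21438629898) = (438 + 293512)*21438402973 = 293950*21438402973 = 6301818553913350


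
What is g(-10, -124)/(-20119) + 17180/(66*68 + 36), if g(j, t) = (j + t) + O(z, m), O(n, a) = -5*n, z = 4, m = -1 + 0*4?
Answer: 7871389/2068599 ≈ 3.8052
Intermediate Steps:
m = -1 (m = -1 + 0 = -1)
g(j, t) = -20 + j + t (g(j, t) = (j + t) - 5*4 = (j + t) - 20 = -20 + j + t)
g(-10, -124)/(-20119) + 17180/(66*68 + 36) = (-20 - 10 - 124)/(-20119) + 17180/(66*68 + 36) = -154*(-1/20119) + 17180/(4488 + 36) = 14/1829 + 17180/4524 = 14/1829 + 17180*(1/4524) = 14/1829 + 4295/1131 = 7871389/2068599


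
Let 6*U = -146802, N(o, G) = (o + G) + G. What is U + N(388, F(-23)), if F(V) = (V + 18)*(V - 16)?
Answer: -23689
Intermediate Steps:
F(V) = (-16 + V)*(18 + V) (F(V) = (18 + V)*(-16 + V) = (-16 + V)*(18 + V))
N(o, G) = o + 2*G (N(o, G) = (G + o) + G = o + 2*G)
U = -24467 (U = (⅙)*(-146802) = -24467)
U + N(388, F(-23)) = -24467 + (388 + 2*(-288 + (-23)² + 2*(-23))) = -24467 + (388 + 2*(-288 + 529 - 46)) = -24467 + (388 + 2*195) = -24467 + (388 + 390) = -24467 + 778 = -23689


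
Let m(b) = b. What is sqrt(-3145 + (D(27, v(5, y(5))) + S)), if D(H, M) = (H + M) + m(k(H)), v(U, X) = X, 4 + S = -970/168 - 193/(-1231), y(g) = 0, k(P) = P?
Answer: I*sqrt(8288249463753)/51702 ≈ 55.683*I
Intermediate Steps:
S = -994439/103404 (S = -4 + (-970/168 - 193/(-1231)) = -4 + (-970*1/168 - 193*(-1/1231)) = -4 + (-485/84 + 193/1231) = -4 - 580823/103404 = -994439/103404 ≈ -9.6170)
D(H, M) = M + 2*H (D(H, M) = (H + M) + H = M + 2*H)
sqrt(-3145 + (D(27, v(5, y(5))) + S)) = sqrt(-3145 + ((0 + 2*27) - 994439/103404)) = sqrt(-3145 + ((0 + 54) - 994439/103404)) = sqrt(-3145 + (54 - 994439/103404)) = sqrt(-3145 + 4589377/103404) = sqrt(-320616203/103404) = I*sqrt(8288249463753)/51702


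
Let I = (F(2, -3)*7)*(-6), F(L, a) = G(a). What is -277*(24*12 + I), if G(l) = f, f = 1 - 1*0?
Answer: -68142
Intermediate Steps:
f = 1 (f = 1 + 0 = 1)
G(l) = 1
F(L, a) = 1
I = -42 (I = (1*7)*(-6) = 7*(-6) = -42)
-277*(24*12 + I) = -277*(24*12 - 42) = -277*(288 - 42) = -277*246 = -68142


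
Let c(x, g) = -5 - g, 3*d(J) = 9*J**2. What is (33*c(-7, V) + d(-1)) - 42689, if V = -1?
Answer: -42818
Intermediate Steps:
d(J) = 3*J**2 (d(J) = (9*J**2)/3 = 3*J**2)
(33*c(-7, V) + d(-1)) - 42689 = (33*(-5 - 1*(-1)) + 3*(-1)**2) - 42689 = (33*(-5 + 1) + 3*1) - 42689 = (33*(-4) + 3) - 42689 = (-132 + 3) - 42689 = -129 - 42689 = -42818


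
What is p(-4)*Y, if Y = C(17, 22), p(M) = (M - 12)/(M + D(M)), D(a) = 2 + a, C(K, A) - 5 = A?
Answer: 72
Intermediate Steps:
C(K, A) = 5 + A
p(M) = (-12 + M)/(2 + 2*M) (p(M) = (M - 12)/(M + (2 + M)) = (-12 + M)/(2 + 2*M))
Y = 27 (Y = 5 + 22 = 27)
p(-4)*Y = ((-12 - 4)/(2*(1 - 4)))*27 = ((½)*(-16)/(-3))*27 = ((½)*(-⅓)*(-16))*27 = (8/3)*27 = 72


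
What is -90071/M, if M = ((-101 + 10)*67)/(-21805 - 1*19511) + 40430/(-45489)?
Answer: 18809061803356/154784383 ≈ 1.2152e+5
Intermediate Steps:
M = -154784383/208824836 (M = (-91*67)/(-21805 - 19511) + 40430*(-1/45489) = -6097/(-41316) - 40430/45489 = -6097*(-1/41316) - 40430/45489 = 6097/41316 - 40430/45489 = -154784383/208824836 ≈ -0.74122)
-90071/M = -90071/(-154784383/208824836) = -90071*(-208824836/154784383) = 18809061803356/154784383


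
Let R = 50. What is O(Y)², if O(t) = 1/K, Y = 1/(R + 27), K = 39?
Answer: 1/1521 ≈ 0.00065746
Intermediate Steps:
Y = 1/77 (Y = 1/(50 + 27) = 1/77 ≈ 0.012987)
O(t) = 1/39
O(Y)² = (1/39)² = 1/1521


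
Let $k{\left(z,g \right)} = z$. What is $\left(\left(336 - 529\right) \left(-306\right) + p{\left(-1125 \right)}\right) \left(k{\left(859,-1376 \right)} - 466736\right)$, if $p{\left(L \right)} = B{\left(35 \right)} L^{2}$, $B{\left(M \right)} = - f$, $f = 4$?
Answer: $2330988548634$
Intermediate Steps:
$B{\left(M \right)} = -4$ ($B{\left(M \right)} = \left(-1\right) 4 = -4$)
$p{\left(L \right)} = - 4 L^{2}$
$\left(\left(336 - 529\right) \left(-306\right) + p{\left(-1125 \right)}\right) \left(k{\left(859,-1376 \right)} - 466736\right) = \left(\left(336 - 529\right) \left(-306\right) - 4 \left(-1125\right)^{2}\right) \left(859 - 466736\right) = \left(\left(-193\right) \left(-306\right) - 5062500\right) \left(-465877\right) = \left(59058 - 5062500\right) \left(-465877\right) = \left(-5003442\right) \left(-465877\right) = 2330988548634$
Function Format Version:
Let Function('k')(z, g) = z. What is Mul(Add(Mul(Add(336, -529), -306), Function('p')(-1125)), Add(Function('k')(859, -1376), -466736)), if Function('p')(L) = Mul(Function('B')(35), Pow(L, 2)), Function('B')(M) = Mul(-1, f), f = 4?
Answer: 2330988548634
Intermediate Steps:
Function('B')(M) = -4 (Function('B')(M) = Mul(-1, 4) = -4)
Function('p')(L) = Mul(-4, Pow(L, 2))
Mul(Add(Mul(Add(336, -529), -306), Function('p')(-1125)), Add(Function('k')(859, -1376), -466736)) = Mul(Add(Mul(Add(336, -529), -306), Mul(-4, Pow(-1125, 2))), Add(859, -466736)) = Mul(Add(Mul(-193, -306), Mul(-4, 1265625)), -465877) = Mul(Add(59058, -5062500), -465877) = Mul(-5003442, -465877) = 2330988548634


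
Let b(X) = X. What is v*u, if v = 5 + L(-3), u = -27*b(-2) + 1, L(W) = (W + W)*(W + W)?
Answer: 2255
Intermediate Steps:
L(W) = 4*W**2 (L(W) = (2*W)*(2*W) = 4*W**2)
u = 55 (u = -27*(-2) + 1 = 54 + 1 = 55)
v = 41 (v = 5 + 4*(-3)**2 = 5 + 4*9 = 5 + 36 = 41)
v*u = 41*55 = 2255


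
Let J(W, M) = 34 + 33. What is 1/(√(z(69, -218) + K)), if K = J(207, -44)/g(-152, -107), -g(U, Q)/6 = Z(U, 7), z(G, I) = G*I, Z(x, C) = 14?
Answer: -2*I*√26535495/1263595 ≈ -0.0081533*I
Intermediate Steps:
g(U, Q) = -84 (g(U, Q) = -6*14 = -84)
J(W, M) = 67
K = -67/84 (K = 67/(-84) = 67*(-1/84) = -67/84 ≈ -0.79762)
1/(√(z(69, -218) + K)) = 1/(√(69*(-218) - 67/84)) = 1/(√(-15042 - 67/84)) = 1/(√(-1263595/84)) = 1/(I*√26535495/42) = -2*I*√26535495/1263595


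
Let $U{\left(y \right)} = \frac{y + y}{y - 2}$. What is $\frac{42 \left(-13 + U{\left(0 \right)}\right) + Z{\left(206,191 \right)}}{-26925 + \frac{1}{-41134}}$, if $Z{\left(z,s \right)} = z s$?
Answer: $- \frac{1595999200}{1107532951} \approx -1.441$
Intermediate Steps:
$U{\left(y \right)} = \frac{2 y}{-2 + y}$
$Z{\left(z,s \right)} = s z$
$\frac{42 \left(-13 + U{\left(0 \right)}\right) + Z{\left(206,191 \right)}}{-26925 + \frac{1}{-41134}} = \frac{42 \left(-13 + 2 \cdot 0 \frac{1}{-2 + 0}\right) + 191 \cdot 206}{-26925 + \frac{1}{-41134}} = \frac{42 \left(-13 + 2 \cdot 0 \frac{1}{-2}\right) + 39346}{-26925 - \frac{1}{41134}} = \frac{42 \left(-13 + 2 \cdot 0 \left(- \frac{1}{2}\right)\right) + 39346}{- \frac{1107532951}{41134}} = \left(42 \left(-13 + 0\right) + 39346\right) \left(- \frac{41134}{1107532951}\right) = \left(42 \left(-13\right) + 39346\right) \left(- \frac{41134}{1107532951}\right) = \left(-546 + 39346\right) \left(- \frac{41134}{1107532951}\right) = 38800 \left(- \frac{41134}{1107532951}\right) = - \frac{1595999200}{1107532951}$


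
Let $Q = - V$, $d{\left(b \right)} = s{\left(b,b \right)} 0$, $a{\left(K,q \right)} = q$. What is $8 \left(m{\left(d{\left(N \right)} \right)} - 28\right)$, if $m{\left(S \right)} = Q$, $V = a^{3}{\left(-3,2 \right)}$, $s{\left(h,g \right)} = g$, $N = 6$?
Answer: $-288$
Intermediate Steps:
$d{\left(b \right)} = 0$ ($d{\left(b \right)} = b 0 = 0$)
$V = 8$ ($V = 2^{3} = 8$)
$Q = -8$ ($Q = \left(-1\right) 8 = -8$)
$m{\left(S \right)} = -8$
$8 \left(m{\left(d{\left(N \right)} \right)} - 28\right) = 8 \left(-8 - 28\right) = 8 \left(-36\right) = -288$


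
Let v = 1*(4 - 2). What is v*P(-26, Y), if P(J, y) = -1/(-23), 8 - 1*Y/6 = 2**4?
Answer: 2/23 ≈ 0.086957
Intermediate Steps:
Y = -48 (Y = 48 - 6*2**4 = 48 - 6*16 = 48 - 96 = -48)
v = 2 (v = 1*2 = 2)
P(J, y) = 1/23 (P(J, y) = -1*(-1/23) = 1/23)
v*P(-26, Y) = 2*(1/23) = 2/23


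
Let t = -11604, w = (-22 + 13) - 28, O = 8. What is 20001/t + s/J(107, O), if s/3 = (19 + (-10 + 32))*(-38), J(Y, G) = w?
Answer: 17832353/143116 ≈ 124.60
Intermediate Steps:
w = -37 (w = -9 - 28 = -37)
J(Y, G) = -37
s = -4674 (s = 3*((19 + (-10 + 32))*(-38)) = 3*((19 + 22)*(-38)) = 3*(41*(-38)) = 3*(-1558) = -4674)
20001/t + s/J(107, O) = 20001/(-11604) - 4674/(-37) = 20001*(-1/11604) - 4674*(-1/37) = -6667/3868 + 4674/37 = 17832353/143116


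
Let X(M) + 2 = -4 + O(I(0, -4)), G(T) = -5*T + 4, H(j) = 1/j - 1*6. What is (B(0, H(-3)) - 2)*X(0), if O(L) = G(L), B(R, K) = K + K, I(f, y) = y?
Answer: -264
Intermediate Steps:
H(j) = -6 + 1/j (H(j) = 1/j - 6 = -6 + 1/j)
B(R, K) = 2*K
G(T) = 4 - 5*T
O(L) = 4 - 5*L
X(M) = 18 (X(M) = -2 + (-4 + (4 - 5*(-4))) = -2 + (-4 + (4 + 20)) = -2 + (-4 + 24) = -2 + 20 = 18)
(B(0, H(-3)) - 2)*X(0) = (2*(-6 + 1/(-3)) - 2)*18 = (2*(-6 - ⅓) - 2)*18 = (2*(-19/3) - 2)*18 = (-38/3 - 2)*18 = -44/3*18 = -264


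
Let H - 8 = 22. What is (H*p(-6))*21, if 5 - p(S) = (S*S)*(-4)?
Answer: 93870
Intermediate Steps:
p(S) = 5 + 4*S² (p(S) = 5 - S*S*(-4) = 5 - S²*(-4) = 5 - (-4)*S² = 5 + 4*S²)
H = 30 (H = 8 + 22 = 30)
(H*p(-6))*21 = (30*(5 + 4*(-6)²))*21 = (30*(5 + 4*36))*21 = (30*(5 + 144))*21 = (30*149)*21 = 4470*21 = 93870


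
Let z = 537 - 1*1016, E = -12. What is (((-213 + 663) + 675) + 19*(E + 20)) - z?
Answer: 1756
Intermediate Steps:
z = -479 (z = 537 - 1016 = -479)
(((-213 + 663) + 675) + 19*(E + 20)) - z = (((-213 + 663) + 675) + 19*(-12 + 20)) - 1*(-479) = ((450 + 675) + 19*8) + 479 = (1125 + 152) + 479 = 1277 + 479 = 1756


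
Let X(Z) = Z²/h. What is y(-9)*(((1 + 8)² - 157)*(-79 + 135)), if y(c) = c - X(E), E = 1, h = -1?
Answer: 34048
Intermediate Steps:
X(Z) = -Z² (X(Z) = Z²/(-1) = Z²*(-1) = -Z²)
y(c) = 1 + c (y(c) = c - (-1)*1² = c - (-1) = c - 1*(-1) = c + 1 = 1 + c)
y(-9)*(((1 + 8)² - 157)*(-79 + 135)) = (1 - 9)*(((1 + 8)² - 157)*(-79 + 135)) = -8*(9² - 157)*56 = -8*(81 - 157)*56 = -(-608)*56 = -8*(-4256) = 34048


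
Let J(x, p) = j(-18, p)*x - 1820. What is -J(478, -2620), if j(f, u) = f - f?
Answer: 1820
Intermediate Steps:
j(f, u) = 0
J(x, p) = -1820 (J(x, p) = 0*x - 1820 = 0 - 1820 = -1820)
-J(478, -2620) = -1*(-1820) = 1820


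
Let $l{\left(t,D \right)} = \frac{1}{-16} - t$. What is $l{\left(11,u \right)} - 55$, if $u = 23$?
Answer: $- \frac{1057}{16} \approx -66.063$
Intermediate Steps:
$l{\left(t,D \right)} = - \frac{1}{16} - t$
$l{\left(11,u \right)} - 55 = \left(- \frac{1}{16} - 11\right) - 55 = - \frac{177}{16} - 55 = - \frac{1057}{16}$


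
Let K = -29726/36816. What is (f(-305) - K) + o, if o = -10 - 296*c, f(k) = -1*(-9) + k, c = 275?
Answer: -1504029185/18408 ≈ -81705.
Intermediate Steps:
f(k) = 9 + k
o = -81410 (o = -10 - 296*275 = -10 - 81400 = -81410)
K = -14863/18408 (K = -29726*1/36816 = -14863/18408 ≈ -0.80742)
(f(-305) - K) + o = ((9 - 305) - 1*(-14863/18408)) - 81410 = (-296 + 14863/18408) - 81410 = -5433905/18408 - 81410 = -1504029185/18408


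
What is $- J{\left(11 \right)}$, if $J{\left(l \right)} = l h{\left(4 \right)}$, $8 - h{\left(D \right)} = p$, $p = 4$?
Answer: $-44$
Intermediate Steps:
$h{\left(D \right)} = 4$ ($h{\left(D \right)} = 8 - 4 = 4$)
$J{\left(l \right)} = 4 l$ ($J{\left(l \right)} = l 4 = 4 l$)
$- J{\left(11 \right)} = - 4 \cdot 11 = \left(-1\right) 44 = -44$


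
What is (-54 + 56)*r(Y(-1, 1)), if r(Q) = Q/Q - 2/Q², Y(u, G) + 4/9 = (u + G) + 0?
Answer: -73/4 ≈ -18.250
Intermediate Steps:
Y(u, G) = -4/9 + G + u (Y(u, G) = -4/9 + ((u + G) + 0) = -4/9 + ((G + u) + 0) = -4/9 + (G + u) = -4/9 + G + u)
r(Q) = 1 - 2/Q²
(-54 + 56)*r(Y(-1, 1)) = (-54 + 56)*(1 - 2/(-4/9 + 1 - 1)²) = 2*(1 - 2/(-4/9)²) = 2*(1 - 2*81/16) = 2*(1 - 81/8) = 2*(-73/8) = -73/4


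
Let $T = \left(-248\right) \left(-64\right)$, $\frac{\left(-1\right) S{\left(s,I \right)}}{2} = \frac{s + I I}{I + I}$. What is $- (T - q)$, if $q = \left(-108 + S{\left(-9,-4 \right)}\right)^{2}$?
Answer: $- \frac{73327}{16} \approx -4582.9$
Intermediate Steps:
$S{\left(s,I \right)} = - \frac{s + I^{2}}{I}$ ($S{\left(s,I \right)} = - 2 \frac{s + I I}{I + I} = - 2 \frac{s + I^{2}}{2 I} = - \frac{s + I^{2}}{I}$)
$q = \frac{180625}{16}$ ($q = \left(-108 - \left(-4 - \frac{9}{-4}\right)\right)^{2} = \left(-108 + \left(4 - \left(-9\right) \left(- \frac{1}{4}\right)\right)\right)^{2} = \left(-108 + \left(4 - \frac{9}{4}\right)\right)^{2} = \left(-108 + \frac{7}{4}\right)^{2} = \left(- \frac{425}{4}\right)^{2} = \frac{180625}{16} \approx 11289.0$)
$T = 15872$
$- (T - q) = - (15872 - \frac{180625}{16}) = \left(-1\right) \frac{73327}{16} = - \frac{73327}{16}$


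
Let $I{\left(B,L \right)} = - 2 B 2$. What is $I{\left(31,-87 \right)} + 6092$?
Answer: $5968$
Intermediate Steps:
$I{\left(B,L \right)} = - 4 B$
$I{\left(31,-87 \right)} + 6092 = \left(-4\right) 31 + 6092 = -124 + 6092 = 5968$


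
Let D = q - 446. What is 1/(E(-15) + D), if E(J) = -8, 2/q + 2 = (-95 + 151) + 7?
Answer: -61/27692 ≈ -0.0022028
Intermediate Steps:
q = 2/61 (q = 2/(-2 + ((-95 + 151) + 7)) = 2/(-2 + (56 + 7)) = 2/(-2 + 63) = 2/61 ≈ 0.032787)
D = -27204/61 (D = 2/61 - 446 = -27204/61 ≈ -445.97)
1/(E(-15) + D) = 1/(-8 - 27204/61) = 1/(-27692/61) = -61/27692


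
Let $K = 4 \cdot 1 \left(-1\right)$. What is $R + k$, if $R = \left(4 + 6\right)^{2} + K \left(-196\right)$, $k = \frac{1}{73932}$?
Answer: $\frac{65355889}{73932} \approx 884.0$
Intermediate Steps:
$k = \frac{1}{73932} \approx 1.3526 \cdot 10^{-5}$
$K = -4$ ($K = 4 \left(-1\right) = -4$)
$R = 884$ ($R = \left(4 + 6\right)^{2} - -784 = 10^{2} + 784 = 100 + 784 = 884$)
$R + k = 884 + \frac{1}{73932} = \frac{65355889}{73932}$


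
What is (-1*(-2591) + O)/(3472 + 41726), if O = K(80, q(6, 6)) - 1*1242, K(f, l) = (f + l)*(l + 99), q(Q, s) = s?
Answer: 10379/45198 ≈ 0.22963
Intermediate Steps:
K(f, l) = (99 + l)*(f + l) (K(f, l) = (f + l)*(99 + l) = (99 + l)*(f + l))
O = 7788 (O = (6² + 99*80 + 99*6 + 80*6) - 1*1242 = (36 + 7920 + 594 + 480) - 1242 = 9030 - 1242 = 7788)
(-1*(-2591) + O)/(3472 + 41726) = (-1*(-2591) + 7788)/(3472 + 41726) = (2591 + 7788)/45198 = 10379*(1/45198) = 10379/45198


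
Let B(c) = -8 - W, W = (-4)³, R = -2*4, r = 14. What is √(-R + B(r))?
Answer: 8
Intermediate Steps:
R = -8
W = -64
B(c) = 56 (B(c) = -8 - 1*(-64) = -8 + 64 = 56)
√(-R + B(r)) = √(-1*(-8) + 56) = √(8 + 56) = √64 = 8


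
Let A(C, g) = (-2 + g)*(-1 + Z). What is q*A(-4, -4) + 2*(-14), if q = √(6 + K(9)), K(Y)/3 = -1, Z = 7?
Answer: -28 - 36*√3 ≈ -90.354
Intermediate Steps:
K(Y) = -3 (K(Y) = 3*(-1) = -3)
q = √3 (q = √(6 - 3) = √3 ≈ 1.7320)
A(C, g) = -12 + 6*g (A(C, g) = (-2 + g)*(-1 + 7) = (-2 + g)*6 = -12 + 6*g)
q*A(-4, -4) + 2*(-14) = √3*(-12 + 6*(-4)) + 2*(-14) = √3*(-12 - 24) - 28 = √3*(-36) - 28 = -36*√3 - 28 = -28 - 36*√3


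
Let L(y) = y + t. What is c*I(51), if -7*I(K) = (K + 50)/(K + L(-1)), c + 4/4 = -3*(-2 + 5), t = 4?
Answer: 505/189 ≈ 2.6720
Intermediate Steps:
L(y) = 4 + y (L(y) = y + 4 = 4 + y)
c = -10 (c = -1 - 3*(-2 + 5) = -1 - 3*3 = -1 - 9 = -10)
I(K) = -(50 + K)/(7*(3 + K)) (I(K) = -(K + 50)/(7*(K + (4 - 1))) = -(50 + K)/(7*(K + 3)) = -(50 + K)/(7*(3 + K)))
c*I(51) = -10*(-50 - 1*51)/(7*(3 + 51)) = -10*(-50 - 51)/(7*54) = -10*(-101)/(7*54) = -10*(-101/378) = 505/189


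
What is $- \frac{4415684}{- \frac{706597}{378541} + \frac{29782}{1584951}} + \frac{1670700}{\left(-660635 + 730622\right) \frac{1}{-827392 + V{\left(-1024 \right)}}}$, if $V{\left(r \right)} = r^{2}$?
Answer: $\frac{15258863775485320097052}{1989511321412105} \approx 7.6697 \cdot 10^{6}$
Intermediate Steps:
$- \frac{4415684}{- \frac{706597}{378541} + \frac{29782}{1584951}} + \frac{1670700}{\left(-660635 + 730622\right) \frac{1}{-827392 + V{\left(-1024 \right)}}} = - \frac{4415684}{- \frac{706597}{378541} + \frac{29782}{1584951}} + \frac{1670700}{\left(-660635 + 730622\right) \frac{1}{-827392 + \left(-1024\right)^{2}}} = - \frac{4415684}{\left(-706597\right) \frac{1}{378541} + 29782 \cdot \frac{1}{1584951}} + \frac{1670700}{69987 \frac{1}{-827392 + 1048576}} = - \frac{4415684}{- \frac{706597}{378541} + \frac{29782}{1584951}} + \frac{1670700}{69987 \cdot \frac{1}{221184}} = - \frac{4415684}{- \frac{1108647913685}{599968936491}} + \frac{1670700}{69987 \cdot \frac{1}{221184}} = \left(-4415684\right) \left(- \frac{599968936491}{1108647913685}\right) + \frac{1670700}{\frac{23329}{73728}} = \frac{203790248720024988}{85280608745} + 1670700 \cdot \frac{73728}{23329} = \frac{203790248720024988}{85280608745} + \frac{123177369600}{23329} = \frac{15258863775485320097052}{1989511321412105}$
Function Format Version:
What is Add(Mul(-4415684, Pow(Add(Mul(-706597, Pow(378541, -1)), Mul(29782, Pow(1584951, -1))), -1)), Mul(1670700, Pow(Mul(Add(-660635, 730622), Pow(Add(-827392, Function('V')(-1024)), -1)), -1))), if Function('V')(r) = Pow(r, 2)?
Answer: Rational(15258863775485320097052, 1989511321412105) ≈ 7.6697e+6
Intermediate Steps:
Add(Mul(-4415684, Pow(Add(Mul(-706597, Pow(378541, -1)), Mul(29782, Pow(1584951, -1))), -1)), Mul(1670700, Pow(Mul(Add(-660635, 730622), Pow(Add(-827392, Function('V')(-1024)), -1)), -1))) = Add(Mul(-4415684, Pow(Add(Mul(-706597, Pow(378541, -1)), Mul(29782, Pow(1584951, -1))), -1)), Mul(1670700, Pow(Mul(Add(-660635, 730622), Pow(Add(-827392, Pow(-1024, 2)), -1)), -1))) = Add(Mul(-4415684, Pow(Add(Mul(-706597, Rational(1, 378541)), Mul(29782, Rational(1, 1584951))), -1)), Mul(1670700, Pow(Mul(69987, Pow(Add(-827392, 1048576), -1)), -1))) = Add(Mul(-4415684, Pow(Add(Rational(-706597, 378541), Rational(29782, 1584951)), -1)), Mul(1670700, Pow(Mul(69987, Pow(221184, -1)), -1))) = Add(Mul(-4415684, Pow(Rational(-1108647913685, 599968936491), -1)), Mul(1670700, Pow(Mul(69987, Rational(1, 221184)), -1))) = Add(Mul(-4415684, Rational(-599968936491, 1108647913685)), Mul(1670700, Pow(Rational(23329, 73728), -1))) = Add(Rational(203790248720024988, 85280608745), Mul(1670700, Rational(73728, 23329))) = Add(Rational(203790248720024988, 85280608745), Rational(123177369600, 23329)) = Rational(15258863775485320097052, 1989511321412105)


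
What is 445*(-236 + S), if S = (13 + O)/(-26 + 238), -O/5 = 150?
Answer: -22592205/212 ≈ -1.0657e+5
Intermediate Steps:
O = -750 (O = -5*150 = -750)
S = -737/212 (S = (13 - 750)/(-26 + 238) = -737/212 ≈ -3.4764)
445*(-236 + S) = 445*(-236 - 737/212) = 445*(-50769/212) = -22592205/212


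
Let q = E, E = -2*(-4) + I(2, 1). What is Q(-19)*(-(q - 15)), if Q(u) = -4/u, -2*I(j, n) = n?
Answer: 30/19 ≈ 1.5789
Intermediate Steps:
I(j, n) = -n/2
E = 15/2 (E = -2*(-4) - ½*1 = 8 - ½ = 15/2 ≈ 7.5000)
q = 15/2 ≈ 7.5000
Q(-19)*(-(q - 15)) = (-4/(-19))*(-(15/2 - 15)) = (-4*(-1/19))*(-1*(-15/2)) = (4/19)*(15/2) = 30/19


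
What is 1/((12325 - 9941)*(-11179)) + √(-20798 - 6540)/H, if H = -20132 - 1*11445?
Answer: -1/26650736 - I*√27338/31577 ≈ -3.7522e-8 - 0.0052362*I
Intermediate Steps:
H = -31577 (H = -20132 - 11445 = -31577)
1/((12325 - 9941)*(-11179)) + √(-20798 - 6540)/H = 1/((12325 - 9941)*(-11179)) + √(-20798 - 6540)/(-31577) = -1/11179/2384 + √(-27338)*(-1/31577) = (1/2384)*(-1/11179) + (I*√27338)*(-1/31577) = -1/26650736 - I*√27338/31577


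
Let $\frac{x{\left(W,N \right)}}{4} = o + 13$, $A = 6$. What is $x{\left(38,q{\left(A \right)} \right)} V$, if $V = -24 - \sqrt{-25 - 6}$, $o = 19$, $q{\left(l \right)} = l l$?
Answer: $-3072 - 128 i \sqrt{31} \approx -3072.0 - 712.67 i$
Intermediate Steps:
$q{\left(l \right)} = l^{2}$
$V = -24 - i \sqrt{31}$ ($V = -24 - \sqrt{-31} = -24 - i \sqrt{31} \approx -24.0 - 5.5678 i$)
$x{\left(W,N \right)} = 128$ ($x{\left(W,N \right)} = 4 \left(19 + 13\right) = 4 \cdot 32 = 128$)
$x{\left(38,q{\left(A \right)} \right)} V = 128 \left(-24 - i \sqrt{31}\right) = -3072 - 128 i \sqrt{31}$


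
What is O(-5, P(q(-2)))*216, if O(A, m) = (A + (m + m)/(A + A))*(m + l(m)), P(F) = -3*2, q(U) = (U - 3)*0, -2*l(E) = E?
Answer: 12312/5 ≈ 2462.4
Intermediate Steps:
l(E) = -E/2
q(U) = 0 (q(U) = (-3 + U)*0 = 0)
P(F) = -6
O(A, m) = m*(A + m/A)/2 (O(A, m) = (A + (m + m)/(A + A))*(m - m/2) = (A + (2*m)/((2*A)))*(m/2) = (A + (2*m)*(1/(2*A)))*(m/2) = (A + m/A)*(m/2) = m*(A + m/A)/2)
O(-5, P(q(-2)))*216 = ((½)*(-6)*(-6 + (-5)²)/(-5))*216 = ((½)*(-6)*(-⅕)*(-6 + 25))*216 = ((½)*(-6)*(-⅕)*19)*216 = (57/5)*216 = 12312/5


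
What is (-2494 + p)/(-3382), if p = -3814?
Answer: 166/89 ≈ 1.8652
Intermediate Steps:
(-2494 + p)/(-3382) = (-2494 - 3814)/(-3382) = -6308*(-1/3382) = 166/89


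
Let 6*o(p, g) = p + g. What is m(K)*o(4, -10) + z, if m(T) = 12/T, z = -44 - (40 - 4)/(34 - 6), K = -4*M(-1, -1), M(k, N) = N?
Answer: -338/7 ≈ -48.286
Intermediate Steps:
o(p, g) = g/6 + p/6 (o(p, g) = (p + g)/6 = (g + p)/6 = g/6 + p/6)
K = 4 (K = -4*(-1) = 4)
z = -317/7 (z = -44 - 36/28 = -44 - 1*9/7 = -44 - 9/7 = -317/7 ≈ -45.286)
m(K)*o(4, -10) + z = (12/4)*((⅙)*(-10) + (⅙)*4) - 317/7 = (12*(¼))*(-5/3 + ⅔) - 317/7 = 3*(-1) - 317/7 = -3 - 317/7 = -338/7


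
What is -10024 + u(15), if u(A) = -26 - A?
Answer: -10065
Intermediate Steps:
-10024 + u(15) = -10024 + (-26 - 1*15) = -10024 + (-26 - 15) = -10024 - 41 = -10065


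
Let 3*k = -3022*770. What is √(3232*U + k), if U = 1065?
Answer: 10*√239979/3 ≈ 1632.9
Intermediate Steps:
k = -2326940/3 (k = (-3022*770)/3 = (⅓)*(-2326940) = -2326940/3 ≈ -7.7565e+5)
√(3232*U + k) = √(3232*1065 - 2326940/3) = √(3442080 - 2326940/3) = √(7999300/3) = 10*√239979/3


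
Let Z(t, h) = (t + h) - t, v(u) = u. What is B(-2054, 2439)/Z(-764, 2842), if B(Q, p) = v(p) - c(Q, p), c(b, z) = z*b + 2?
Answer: 5012143/2842 ≈ 1763.6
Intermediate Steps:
c(b, z) = 2 + b*z (c(b, z) = b*z + 2 = 2 + b*z)
Z(t, h) = h (Z(t, h) = (h + t) - t = h)
B(Q, p) = -2 + p - Q*p (B(Q, p) = p - (2 + Q*p) = p + (-2 - Q*p) = -2 + p - Q*p)
B(-2054, 2439)/Z(-764, 2842) = (-2 + 2439 - 1*(-2054)*2439)/2842 = (-2 + 2439 + 5009706)*(1/2842) = 5012143*(1/2842) = 5012143/2842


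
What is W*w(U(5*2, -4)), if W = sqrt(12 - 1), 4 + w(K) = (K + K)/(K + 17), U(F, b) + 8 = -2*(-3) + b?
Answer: -56*sqrt(11)/11 ≈ -16.885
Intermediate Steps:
U(F, b) = -2 + b (U(F, b) = -8 + (-2*(-3) + b) = -8 + (6 + b) = -2 + b)
w(K) = -4 + 2*K/(17 + K) (w(K) = -4 + (K + K)/(K + 17) = -4 + (2*K)/(17 + K) = -4 + 2*K/(17 + K))
W = sqrt(11) ≈ 3.3166
W*w(U(5*2, -4)) = sqrt(11)*(2*(-34 - (-2 - 4))/(17 + (-2 - 4))) = sqrt(11)*(2*(-34 - 1*(-6))/(17 - 6)) = sqrt(11)*(2*(-34 + 6)/11) = sqrt(11)*(2*(1/11)*(-28)) = sqrt(11)*(-56/11) = -56*sqrt(11)/11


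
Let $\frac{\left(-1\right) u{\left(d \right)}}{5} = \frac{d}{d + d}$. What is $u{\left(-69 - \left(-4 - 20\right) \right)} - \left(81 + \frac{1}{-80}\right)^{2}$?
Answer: $- \frac{41993441}{6400} \approx -6561.5$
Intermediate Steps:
$u{\left(d \right)} = - \frac{5}{2}$ ($u{\left(d \right)} = - 5 \frac{d}{d + d} = - 5 \frac{d}{2 d} = - 5 d \frac{1}{2 d} = \left(-5\right) \frac{1}{2} = - \frac{5}{2}$)
$u{\left(-69 - \left(-4 - 20\right) \right)} - \left(81 + \frac{1}{-80}\right)^{2} = - \frac{5}{2} - \left(81 + \frac{1}{-80}\right)^{2} = - \frac{5}{2} - \left(81 - \frac{1}{80}\right)^{2} = - \frac{5}{2} - \left(\frac{6479}{80}\right)^{2} = - \frac{5}{2} - \frac{41977441}{6400} = - \frac{41993441}{6400}$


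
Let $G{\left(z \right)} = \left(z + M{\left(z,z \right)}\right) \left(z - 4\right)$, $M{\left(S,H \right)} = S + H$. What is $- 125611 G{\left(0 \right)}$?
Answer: $0$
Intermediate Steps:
$M{\left(S,H \right)} = H + S$
$G{\left(z \right)} = 3 z \left(-4 + z\right)$ ($G{\left(z \right)} = \left(z + \left(z + z\right)\right) \left(z - 4\right) = \left(z + 2 z\right) \left(-4 + z\right) = 3 z \left(-4 + z\right)$)
$- 125611 G{\left(0 \right)} = - 125611 \cdot 3 \cdot 0 \left(-4 + 0\right) = - 125611 \cdot 3 \cdot 0 \left(-4\right) = \left(-125611\right) 0 = 0$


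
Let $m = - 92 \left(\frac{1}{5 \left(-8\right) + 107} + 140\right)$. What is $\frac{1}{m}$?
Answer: $- \frac{67}{863052} \approx -7.7631 \cdot 10^{-5}$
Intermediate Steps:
$m = - \frac{863052}{67}$ ($m = - 92 \left(\frac{1}{-40 + 107} + 140\right) = - 92 \left(\frac{1}{67} + 140\right) = \left(-92\right) \frac{9381}{67} = - \frac{863052}{67} \approx -12881.0$)
$\frac{1}{m} = \frac{1}{- \frac{863052}{67}} = - \frac{67}{863052}$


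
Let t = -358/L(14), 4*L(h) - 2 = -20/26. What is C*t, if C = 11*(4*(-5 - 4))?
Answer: 460746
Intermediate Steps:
L(h) = 4/13 (L(h) = 1/2 + (-20/26)/4 = 1/2 + (-20*1/26)/4 = 1/2 + (1/4)*(-10/13) = 1/2 - 5/26 = 4/13)
C = -396 (C = 11*(4*(-9)) = 11*(-36) = -396)
t = -2327/2 (t = -358/4/13 = -358*13/4 = -2327/2 ≈ -1163.5)
C*t = -396*(-2327/2) = 460746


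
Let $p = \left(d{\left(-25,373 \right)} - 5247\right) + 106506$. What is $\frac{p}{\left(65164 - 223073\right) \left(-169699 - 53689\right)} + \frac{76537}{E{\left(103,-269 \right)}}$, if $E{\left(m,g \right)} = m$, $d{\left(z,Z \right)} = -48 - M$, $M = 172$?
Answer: $\frac{2699840824945621}{3633322496276} \approx 743.08$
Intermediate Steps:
$d{\left(z,Z \right)} = -220$ ($d{\left(z,Z \right)} = -48 - 172 = -220$)
$p = 101039$ ($p = \left(-220 - 5247\right) + 106506 = -5467 + 106506 = 101039$)
$\frac{p}{\left(65164 - 223073\right) \left(-169699 - 53689\right)} + \frac{76537}{E{\left(103,-269 \right)}} = \frac{101039}{\left(65164 - 223073\right) \left(-169699 - 53689\right)} + \frac{76537}{103} = \frac{101039}{\left(-157909\right) \left(-223388\right)} + 76537 \cdot \frac{1}{103} = \frac{101039}{35274975692} + \frac{76537}{103} = \frac{2699840824945621}{3633322496276}$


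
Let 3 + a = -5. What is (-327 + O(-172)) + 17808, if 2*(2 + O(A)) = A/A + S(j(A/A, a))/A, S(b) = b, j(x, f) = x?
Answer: 6012947/344 ≈ 17480.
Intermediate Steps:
a = -8 (a = -3 - 5 = -8)
O(A) = -3/2 + 1/(2*A) (O(A) = -2 + (A/A + (A/A)/A)/2 = -2 + (1 + 1/A)/2 = -2 + (½ + 1/(2*A)) = -3/2 + 1/(2*A))
(-327 + O(-172)) + 17808 = (-327 + (½)*(1 - 3*(-172))/(-172)) + 17808 = (-327 + (½)*(-1/172)*(1 + 516)) + 17808 = (-327 + (½)*(-1/172)*517) + 17808 = (-327 - 517/344) + 17808 = -113005/344 + 17808 = 6012947/344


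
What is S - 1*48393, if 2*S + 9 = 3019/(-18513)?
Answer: -895984427/18513 ≈ -48398.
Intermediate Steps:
S = -84818/18513 (S = -9/2 + (3019/(-18513))/2 = -9/2 + (3019*(-1/18513))/2 = -9/2 + (½)*(-3019/18513) = -9/2 - 3019/37026 = -84818/18513 ≈ -4.5815)
S - 1*48393 = -84818/18513 - 1*48393 = -84818/18513 - 48393 = -895984427/18513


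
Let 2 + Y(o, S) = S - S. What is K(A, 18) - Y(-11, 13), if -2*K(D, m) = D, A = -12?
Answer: 8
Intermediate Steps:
Y(o, S) = -2 (Y(o, S) = -2 + (S - S) = -2 + 0 = -2)
K(D, m) = -D/2
K(A, 18) - Y(-11, 13) = -1/2*(-12) - 1*(-2) = 6 + 2 = 8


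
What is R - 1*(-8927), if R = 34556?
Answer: 43483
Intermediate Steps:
R - 1*(-8927) = 34556 - 1*(-8927) = 34556 + 8927 = 43483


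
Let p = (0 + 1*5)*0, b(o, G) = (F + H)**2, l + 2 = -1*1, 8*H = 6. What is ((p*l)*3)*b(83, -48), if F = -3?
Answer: 0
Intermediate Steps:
H = 3/4 (H = (1/8)*6 = 3/4 ≈ 0.75000)
l = -3 (l = -2 - 1*1 = -2 - 1 = -3)
b(o, G) = 81/16 (b(o, G) = (-3 + 3/4)**2 = (-9/4)**2 = 81/16)
p = 0 (p = (0 + 5)*0 = 5*0 = 0)
((p*l)*3)*b(83, -48) = ((0*(-3))*3)*(81/16) = (0*3)*(81/16) = 0*(81/16) = 0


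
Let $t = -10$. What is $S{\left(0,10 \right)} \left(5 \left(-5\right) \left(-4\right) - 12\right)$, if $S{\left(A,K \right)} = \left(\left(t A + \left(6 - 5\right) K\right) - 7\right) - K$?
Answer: $-616$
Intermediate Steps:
$S{\left(A,K \right)} = -7 - 10 A$ ($S{\left(A,K \right)} = \left(\left(- 10 A + \left(6 - 5\right) K\right) - 7\right) - K = \left(\left(- 10 A + 1 K\right) - 7\right) - K = \left(\left(- 10 A + K\right) - 7\right) - K = \left(\left(K - 10 A\right) - 7\right) - K = \left(-7 + K - 10 A\right) - K = -7 - 10 A$)
$S{\left(0,10 \right)} \left(5 \left(-5\right) \left(-4\right) - 12\right) = \left(-7 - 0\right) \left(5 \left(-5\right) \left(-4\right) - 12\right) = \left(-7 + 0\right) \left(\left(-25\right) \left(-4\right) - 12\right) = - 7 \left(100 - 12\right) = \left(-7\right) 88 = -616$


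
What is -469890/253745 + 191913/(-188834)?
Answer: -27485634489/9583136666 ≈ -2.8681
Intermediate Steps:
-469890/253745 + 191913/(-188834) = -469890*1/253745 + 191913*(-1/188834) = -93978/50749 - 191913/188834 = -27485634489/9583136666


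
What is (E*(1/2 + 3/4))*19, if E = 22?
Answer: 1045/2 ≈ 522.50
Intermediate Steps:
(E*(1/2 + 3/4))*19 = (22*(1/2 + 3/4))*19 = (22*(1*(½) + 3*(¼)))*19 = (22*(½ + ¾))*19 = (22*(5/4))*19 = (55/2)*19 = 1045/2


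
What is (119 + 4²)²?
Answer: 18225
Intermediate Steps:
(119 + 4²)² = (119 + 16)² = 135² = 18225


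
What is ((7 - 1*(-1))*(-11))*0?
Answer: 0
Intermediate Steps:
((7 - 1*(-1))*(-11))*0 = ((7 + 1)*(-11))*0 = (8*(-11))*0 = -88*0 = 0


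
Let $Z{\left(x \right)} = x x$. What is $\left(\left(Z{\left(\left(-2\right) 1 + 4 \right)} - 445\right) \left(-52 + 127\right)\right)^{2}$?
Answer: $1093955625$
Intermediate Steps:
$Z{\left(x \right)} = x^{2}$
$\left(\left(Z{\left(\left(-2\right) 1 + 4 \right)} - 445\right) \left(-52 + 127\right)\right)^{2} = \left(\left(\left(\left(-2\right) 1 + 4\right)^{2} - 445\right) \left(-52 + 127\right)\right)^{2} = \left(\left(\left(-2 + 4\right)^{2} - 445\right) 75\right)^{2} = \left(\left(2^{2} - 445\right) 75\right)^{2} = \left(\left(4 - 445\right) 75\right)^{2} = \left(\left(-441\right) 75\right)^{2} = \left(-33075\right)^{2} = 1093955625$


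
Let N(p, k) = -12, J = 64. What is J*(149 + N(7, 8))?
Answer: 8768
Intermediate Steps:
J*(149 + N(7, 8)) = 64*(149 - 12) = 64*137 = 8768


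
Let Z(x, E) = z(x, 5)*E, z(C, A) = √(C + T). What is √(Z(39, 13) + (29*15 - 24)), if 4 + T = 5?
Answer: √(411 + 26*√10) ≈ 22.209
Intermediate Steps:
T = 1 (T = -4 + 5 = 1)
z(C, A) = √(1 + C) (z(C, A) = √(C + 1) = √(1 + C))
Z(x, E) = E*√(1 + x) (Z(x, E) = √(1 + x)*E = E*√(1 + x))
√(Z(39, 13) + (29*15 - 24)) = √(13*√(1 + 39) + (29*15 - 24)) = √(13*√40 + (435 - 24)) = √(13*(2*√10) + 411) = √(26*√10 + 411) = √(411 + 26*√10)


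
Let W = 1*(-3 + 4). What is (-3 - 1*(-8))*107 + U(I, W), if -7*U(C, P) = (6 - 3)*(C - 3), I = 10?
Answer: 532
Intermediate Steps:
W = 1 (W = 1*1 = 1)
U(C, P) = 9/7 - 3*C/7 (U(C, P) = -(6 - 3)*(C - 3)/7 = -3*(-3 + C)/7 = -(-9 + 3*C)/7 = 9/7 - 3*C/7)
(-3 - 1*(-8))*107 + U(I, W) = (-3 - 1*(-8))*107 + (9/7 - 3/7*10) = (-3 + 8)*107 + (9/7 - 30/7) = 5*107 - 3 = 535 - 3 = 532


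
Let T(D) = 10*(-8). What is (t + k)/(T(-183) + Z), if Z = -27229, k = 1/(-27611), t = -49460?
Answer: 1365640061/754028799 ≈ 1.8111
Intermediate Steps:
T(D) = -80
k = -1/27611 ≈ -3.6217e-5
(t + k)/(T(-183) + Z) = (-49460 - 1/27611)/(-80 - 27229) = -1365640061/27611/(-27309) = -1365640061/27611*(-1/27309) = 1365640061/754028799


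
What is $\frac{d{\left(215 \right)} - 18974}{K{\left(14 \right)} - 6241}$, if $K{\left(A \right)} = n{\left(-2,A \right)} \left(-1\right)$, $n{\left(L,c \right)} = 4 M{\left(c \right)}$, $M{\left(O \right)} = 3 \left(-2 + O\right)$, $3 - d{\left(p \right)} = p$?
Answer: $\frac{19186}{6385} \approx 3.0049$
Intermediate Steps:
$d{\left(p \right)} = 3 - p$
$M{\left(O \right)} = -6 + 3 O$
$n{\left(L,c \right)} = -24 + 12 c$ ($n{\left(L,c \right)} = 4 \left(-6 + 3 c\right) = -24 + 12 c$)
$K{\left(A \right)} = 24 - 12 A$ ($K{\left(A \right)} = \left(-24 + 12 A\right) \left(-1\right) = 24 - 12 A$)
$\frac{d{\left(215 \right)} - 18974}{K{\left(14 \right)} - 6241} = \frac{\left(3 - 215\right) - 18974}{\left(24 - 168\right) - 6241} = \frac{-212 - 18974}{-144 - 6241} = - \frac{19186}{-6385} = \left(-19186\right) \left(- \frac{1}{6385}\right) = \frac{19186}{6385}$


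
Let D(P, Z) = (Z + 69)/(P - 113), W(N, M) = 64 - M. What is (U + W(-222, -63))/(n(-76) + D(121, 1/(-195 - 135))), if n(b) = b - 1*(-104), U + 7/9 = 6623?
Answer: 53453840/290067 ≈ 184.28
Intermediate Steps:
U = 59600/9 (U = -7/9 + 6623 = 59600/9 ≈ 6622.2)
D(P, Z) = (69 + Z)/(-113 + P)
n(b) = 104 + b (n(b) = b + 104 = 104 + b)
(U + W(-222, -63))/(n(-76) + D(121, 1/(-195 - 135))) = (59600/9 + (64 - 1*(-63)))/((104 - 76) + (69 + 1/(-195 - 135))/(-113 + 121)) = (59600/9 + (64 + 63))/(28 + (69 + 1/(-330))/8) = (59600/9 + 127)/(28 + (69 - 1/330)/8) = 60743/(9*(28 + (⅛)*(22769/330))) = 60743/(9*(28 + 22769/2640)) = 60743/(9*(96689/2640)) = (60743/9)*(2640/96689) = 53453840/290067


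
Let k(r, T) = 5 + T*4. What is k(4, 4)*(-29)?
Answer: -609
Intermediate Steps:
k(r, T) = 5 + 4*T
k(4, 4)*(-29) = (5 + 4*4)*(-29) = (5 + 16)*(-29) = 21*(-29) = -609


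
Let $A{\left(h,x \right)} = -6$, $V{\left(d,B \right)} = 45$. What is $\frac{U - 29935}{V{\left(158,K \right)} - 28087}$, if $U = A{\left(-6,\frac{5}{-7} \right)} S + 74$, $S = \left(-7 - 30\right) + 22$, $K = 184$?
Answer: $\frac{4253}{4006} \approx 1.0617$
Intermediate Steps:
$S = -15$ ($S = -37 + 22 = -15$)
$U = 164$ ($U = \left(-6\right) \left(-15\right) + 74 = 90 + 74 = 164$)
$\frac{U - 29935}{V{\left(158,K \right)} - 28087} = \frac{164 - 29935}{45 - 28087} = - \frac{29771}{-28042} = \left(-29771\right) \left(- \frac{1}{28042}\right) = \frac{4253}{4006}$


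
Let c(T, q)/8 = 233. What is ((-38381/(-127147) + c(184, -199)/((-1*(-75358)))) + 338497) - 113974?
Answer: 1075640024428902/4790771813 ≈ 2.2452e+5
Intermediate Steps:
c(T, q) = 1864 (c(T, q) = 8*233 = 1864)
((-38381/(-127147) + c(184, -199)/((-1*(-75358)))) + 338497) - 113974 = ((-38381/(-127147) + 1864/((-1*(-75358)))) + 338497) - 113974 = ((-38381*(-1/127147) + 1864/75358) + 338497) - 113974 = ((38381/127147 + 1864*(1/75358)) + 338497) - 113974 = ((38381/127147 + 932/37679) + 338497) - 113974 = (1564658703/4790771813 + 338497) - 113974 = 1621663451043764/4790771813 - 113974 = 1075640024428902/4790771813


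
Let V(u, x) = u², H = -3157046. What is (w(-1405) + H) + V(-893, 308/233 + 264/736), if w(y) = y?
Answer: -2361002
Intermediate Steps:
(w(-1405) + H) + V(-893, 308/233 + 264/736) = (-1405 - 3157046) + (-893)² = -3158451 + 797449 = -2361002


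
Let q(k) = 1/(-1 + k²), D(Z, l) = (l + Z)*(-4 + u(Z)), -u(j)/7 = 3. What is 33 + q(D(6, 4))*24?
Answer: 687497/20833 ≈ 33.000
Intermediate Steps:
u(j) = -21 (u(j) = -7*3 = -21)
D(Z, l) = -25*Z - 25*l (D(Z, l) = (l + Z)*(-4 - 21) = (Z + l)*(-25) = -25*Z - 25*l)
33 + q(D(6, 4))*24 = 33 + 24/(-1 + (-25*6 - 25*4)²) = 33 + 24/(-1 + (-150 - 100)²) = 33 + 24/(-1 + (-250)²) = 33 + 24/(-1 + 62500) = 33 + 24/62499 = 33 + (1/62499)*24 = 33 + 8/20833 = 687497/20833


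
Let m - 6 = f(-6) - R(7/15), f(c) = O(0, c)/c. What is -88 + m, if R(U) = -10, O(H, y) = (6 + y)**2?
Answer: -72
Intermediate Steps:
f(c) = (6 + c)**2/c
m = 16 (m = 6 + ((6 - 6)**2/(-6) - 1*(-10)) = 6 + (-1/6*0**2 + 10) = 6 + (-1/6*0 + 10) = 6 + (0 + 10) = 6 + 10 = 16)
-88 + m = -88 + 16 = -72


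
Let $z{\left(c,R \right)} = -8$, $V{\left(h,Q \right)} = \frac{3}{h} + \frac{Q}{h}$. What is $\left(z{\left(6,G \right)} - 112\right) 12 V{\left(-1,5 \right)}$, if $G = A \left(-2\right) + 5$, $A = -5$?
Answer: $11520$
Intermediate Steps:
$G = 15$ ($G = \left(-5\right) \left(-2\right) + 5 = 10 + 5 = 15$)
$\left(z{\left(6,G \right)} - 112\right) 12 V{\left(-1,5 \right)} = \left(-8 - 112\right) 12 \frac{3 + 5}{-1} = - 120 \cdot 12 \left(\left(-1\right) 8\right) = - 120 \cdot 12 \left(-8\right) = \left(-120\right) \left(-96\right) = 11520$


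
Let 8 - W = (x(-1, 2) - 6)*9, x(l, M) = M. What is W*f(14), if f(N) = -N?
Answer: -616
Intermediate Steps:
W = 44 (W = 8 - (2 - 6)*9 = 8 - (-4)*9 = 8 - 1*(-36) = 8 + 36 = 44)
W*f(14) = 44*(-1*14) = 44*(-14) = -616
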